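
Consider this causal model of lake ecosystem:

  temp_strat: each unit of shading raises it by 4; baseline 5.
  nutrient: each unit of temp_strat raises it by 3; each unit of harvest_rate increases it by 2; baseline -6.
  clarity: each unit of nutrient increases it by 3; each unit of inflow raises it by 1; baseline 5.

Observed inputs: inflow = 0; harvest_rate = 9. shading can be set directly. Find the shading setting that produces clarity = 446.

shading = 10

Substituting into the nutrient equation gives nutrient = 12*shading + 27.
Substituting into the clarity equation gives clarity = 36*shading + 86.
Solve 36*shading + 86 = 446: shading = (446 - 86) / 36 = 10.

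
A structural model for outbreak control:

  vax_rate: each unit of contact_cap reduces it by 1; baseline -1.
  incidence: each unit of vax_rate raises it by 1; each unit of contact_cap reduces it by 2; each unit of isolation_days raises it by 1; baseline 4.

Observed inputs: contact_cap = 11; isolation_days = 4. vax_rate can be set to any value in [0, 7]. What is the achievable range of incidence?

Intervening on vax_rate fixes its value directly, overriding its dependence on contact_cap.
Substituting into the incidence equation gives incidence = vax_rate - 14.
Linear in vax_rate, so extremes are at the endpoints: vax_rate = 0 gives incidence = -14; vax_rate = 7 gives incidence = -7.

-14 to -7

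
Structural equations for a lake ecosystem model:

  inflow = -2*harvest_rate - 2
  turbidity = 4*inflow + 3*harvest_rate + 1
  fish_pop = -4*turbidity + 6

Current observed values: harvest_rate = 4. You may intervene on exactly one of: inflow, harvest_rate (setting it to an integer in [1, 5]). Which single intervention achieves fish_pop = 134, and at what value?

set harvest_rate = 5

Intervening on inflow: fish_pop = -16*inflow - 46. Reaching 134 requires inflow = -45/4, not an integer.
Intervening on harvest_rate: with other inputs at their observed values, fish_pop = 20*harvest_rate + 34. Solving for 134 gives harvest_rate = 5, within [1, 5].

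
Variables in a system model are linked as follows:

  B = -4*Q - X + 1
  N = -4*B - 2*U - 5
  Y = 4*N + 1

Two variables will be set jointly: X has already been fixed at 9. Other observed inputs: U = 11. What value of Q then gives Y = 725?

Q = 11

With X held at 9:
Substituting into the B equation gives B = -4*Q - 8.
Substituting into the N equation gives N = 16*Q + 5.
Y becomes 64*Q + 21.
Solve 64*Q + 21 = 725: Q = (725 - 21) / 64 = 11.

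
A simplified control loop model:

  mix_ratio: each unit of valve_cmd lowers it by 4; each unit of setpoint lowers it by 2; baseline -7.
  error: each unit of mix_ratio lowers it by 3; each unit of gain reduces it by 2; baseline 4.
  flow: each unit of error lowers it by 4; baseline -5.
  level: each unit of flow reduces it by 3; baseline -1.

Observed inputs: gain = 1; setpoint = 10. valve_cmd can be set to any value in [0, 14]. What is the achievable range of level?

1010 to 3026

Substituting into the mix_ratio equation gives mix_ratio = -4*valve_cmd - 27.
This gives error = 12*valve_cmd + 83.
Substituting into the flow equation gives flow = -48*valve_cmd - 337.
So level = 144*valve_cmd + 1010.
Linear in valve_cmd, so extremes are at the endpoints: valve_cmd = 0 gives level = 1010; valve_cmd = 14 gives level = 3026.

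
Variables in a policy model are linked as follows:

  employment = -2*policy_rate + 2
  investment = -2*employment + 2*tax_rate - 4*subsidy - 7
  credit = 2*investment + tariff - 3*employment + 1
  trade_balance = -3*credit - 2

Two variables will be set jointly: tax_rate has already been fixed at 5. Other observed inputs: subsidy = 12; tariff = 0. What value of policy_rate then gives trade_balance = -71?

With tax_rate held at 5:
Substituting into the investment equation gives investment = 4*policy_rate - 49.
This gives credit = 14*policy_rate - 103.
Substituting into the trade_balance equation gives trade_balance = -42*policy_rate + 307.
Solve -42*policy_rate + 307 = -71: policy_rate = (-71 - 307) / -42 = 9.

policy_rate = 9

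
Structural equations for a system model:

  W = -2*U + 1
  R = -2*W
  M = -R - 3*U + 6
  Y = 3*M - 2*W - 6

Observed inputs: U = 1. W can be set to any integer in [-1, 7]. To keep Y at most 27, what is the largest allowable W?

Intervening on W fixes its value directly, overriding its dependence on U.
Substituting into the M equation gives M = 2*W + 3.
So Y = 4*W + 3.
Require 4*W + 3 ≤ 27, so W ≤ 6.
The largest integer in [-1, 7] satisfying this is 6.

W = 6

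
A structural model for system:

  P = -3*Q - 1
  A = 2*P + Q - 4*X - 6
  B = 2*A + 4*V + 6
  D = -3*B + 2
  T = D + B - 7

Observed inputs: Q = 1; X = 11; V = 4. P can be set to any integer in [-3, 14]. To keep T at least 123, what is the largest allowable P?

P = 3

Intervening on P fixes its value directly, overriding its dependence on Q.
Substituting into the A equation gives A = 2*P - 49.
Substituting into the B equation gives B = 4*P - 76.
Substituting into the D equation gives D = -12*P + 230.
Substituting into the T equation gives T = -8*P + 147.
Require -8*P + 147 ≥ 123, so P ≤ 3.
The largest integer in [-3, 14] satisfying this is 3.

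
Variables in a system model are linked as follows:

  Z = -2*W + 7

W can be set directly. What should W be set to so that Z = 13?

Solve -2*W + 7 = 13: W = (13 - 7) / -2 = -3.

W = -3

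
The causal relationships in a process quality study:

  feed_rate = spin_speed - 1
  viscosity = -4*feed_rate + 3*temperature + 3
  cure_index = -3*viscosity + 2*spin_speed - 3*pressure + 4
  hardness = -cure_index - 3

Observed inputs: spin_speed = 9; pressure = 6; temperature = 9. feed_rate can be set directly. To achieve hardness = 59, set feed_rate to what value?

Intervening on feed_rate fixes its value directly, overriding its dependence on spin_speed.
Substituting into the viscosity equation gives viscosity = -4*feed_rate + 30.
So cure_index = 12*feed_rate - 86.
Substituting into the hardness equation gives hardness = -12*feed_rate + 83.
Solve -12*feed_rate + 83 = 59: feed_rate = (59 - 83) / -12 = 2.

feed_rate = 2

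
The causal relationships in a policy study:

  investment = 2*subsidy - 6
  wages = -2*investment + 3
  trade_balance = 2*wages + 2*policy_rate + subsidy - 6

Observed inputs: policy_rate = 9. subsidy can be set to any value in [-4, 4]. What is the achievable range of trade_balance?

14 to 70

Substituting into the wages equation gives wages = -4*subsidy + 15.
Substituting into the trade_balance equation gives trade_balance = -7*subsidy + 42.
Linear in subsidy, so extremes are at the endpoints: subsidy = -4 gives trade_balance = 70; subsidy = 4 gives trade_balance = 14.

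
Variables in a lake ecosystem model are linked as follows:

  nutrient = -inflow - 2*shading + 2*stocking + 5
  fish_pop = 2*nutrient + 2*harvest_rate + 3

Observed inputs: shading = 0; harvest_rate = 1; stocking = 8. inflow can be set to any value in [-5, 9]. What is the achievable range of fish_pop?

Substituting into the nutrient equation gives nutrient = -inflow + 21.
Substituting into the fish_pop equation gives fish_pop = -2*inflow + 47.
Linear in inflow, so extremes are at the endpoints: inflow = -5 gives fish_pop = 57; inflow = 9 gives fish_pop = 29.

29 to 57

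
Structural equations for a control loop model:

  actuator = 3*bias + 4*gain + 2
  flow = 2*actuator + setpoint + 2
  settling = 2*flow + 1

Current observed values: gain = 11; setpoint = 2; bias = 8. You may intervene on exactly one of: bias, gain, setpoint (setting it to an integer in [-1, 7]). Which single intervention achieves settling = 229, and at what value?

Intervening on bias: with other inputs at their observed values, settling = 12*bias + 193. Solving for 229 gives bias = 3, within [-1, 7].
Intervening on gain: settling = 16*gain + 113. Reaching 229 requires gain = 29/4, not an integer.
Intervening on setpoint: settling = 2*setpoint + 285. Reaching 229 requires setpoint = -28, outside [-1, 7].

set bias = 3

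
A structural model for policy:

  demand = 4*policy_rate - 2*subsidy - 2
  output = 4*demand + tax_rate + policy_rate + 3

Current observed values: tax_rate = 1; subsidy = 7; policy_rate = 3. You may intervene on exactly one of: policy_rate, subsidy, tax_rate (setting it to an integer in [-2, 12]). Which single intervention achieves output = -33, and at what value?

Intervening on policy_rate: output = 17*policy_rate - 60. Reaching -33 requires policy_rate = 27/17, not an integer.
Intervening on subsidy: with other inputs at their observed values, output = -8*subsidy + 47. Solving for -33 gives subsidy = 10, within [-2, 12].
Intervening on tax_rate: output = tax_rate - 10. Reaching -33 requires tax_rate = -23, outside [-2, 12].

set subsidy = 10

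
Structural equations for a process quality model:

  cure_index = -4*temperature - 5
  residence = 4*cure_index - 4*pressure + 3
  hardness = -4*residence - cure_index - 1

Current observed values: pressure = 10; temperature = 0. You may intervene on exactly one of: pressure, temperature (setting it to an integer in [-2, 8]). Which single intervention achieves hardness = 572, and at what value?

Intervening on pressure: hardness = 16*pressure + 72. Reaching 572 requires pressure = 125/4, not an integer.
Intervening on temperature: with other inputs at their observed values, hardness = 68*temperature + 232. Solving for 572 gives temperature = 5, within [-2, 8].

set temperature = 5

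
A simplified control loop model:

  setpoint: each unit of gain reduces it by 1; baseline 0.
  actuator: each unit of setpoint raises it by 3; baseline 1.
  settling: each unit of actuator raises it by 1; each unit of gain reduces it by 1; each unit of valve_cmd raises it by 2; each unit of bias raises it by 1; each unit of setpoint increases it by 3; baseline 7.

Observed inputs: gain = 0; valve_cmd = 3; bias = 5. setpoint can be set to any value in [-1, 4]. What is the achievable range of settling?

13 to 43

Intervening on setpoint fixes its value directly, overriding its dependence on gain.
Substituting into the settling equation gives settling = 6*setpoint + 19.
Linear in setpoint, so extremes are at the endpoints: setpoint = -1 gives settling = 13; setpoint = 4 gives settling = 43.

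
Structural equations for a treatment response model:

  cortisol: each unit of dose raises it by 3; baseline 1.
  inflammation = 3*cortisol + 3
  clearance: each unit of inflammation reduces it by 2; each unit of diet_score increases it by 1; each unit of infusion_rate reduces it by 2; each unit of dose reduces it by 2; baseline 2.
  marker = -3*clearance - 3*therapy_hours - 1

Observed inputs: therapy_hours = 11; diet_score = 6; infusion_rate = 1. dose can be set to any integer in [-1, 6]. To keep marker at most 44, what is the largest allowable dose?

Substituting into the inflammation equation gives inflammation = 9*dose + 6.
Substituting into the clearance equation gives clearance = -20*dose - 6.
Substituting into the marker equation gives marker = 60*dose - 16.
Require 60*dose - 16 ≤ 44, so dose ≤ 1.
The largest integer in [-1, 6] satisfying this is 1.

dose = 1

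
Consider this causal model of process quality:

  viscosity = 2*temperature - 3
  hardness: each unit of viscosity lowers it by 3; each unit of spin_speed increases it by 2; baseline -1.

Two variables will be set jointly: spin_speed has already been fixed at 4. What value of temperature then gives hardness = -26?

temperature = 7

With spin_speed held at 4:
Substituting into the hardness equation gives hardness = -6*temperature + 16.
Solve -6*temperature + 16 = -26: temperature = (-26 - 16) / -6 = 7.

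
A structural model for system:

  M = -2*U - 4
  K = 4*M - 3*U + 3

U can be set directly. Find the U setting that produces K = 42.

Substituting into the K equation gives K = -11*U - 13.
Solve -11*U - 13 = 42: U = (42 + 13) / -11 = -5.

U = -5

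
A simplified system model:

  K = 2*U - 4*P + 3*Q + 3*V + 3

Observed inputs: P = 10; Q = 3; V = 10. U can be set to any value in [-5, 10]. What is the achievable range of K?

Substituting into the K equation gives K = 2*U + 2.
Linear in U, so extremes are at the endpoints: U = -5 gives K = -8; U = 10 gives K = 22.

-8 to 22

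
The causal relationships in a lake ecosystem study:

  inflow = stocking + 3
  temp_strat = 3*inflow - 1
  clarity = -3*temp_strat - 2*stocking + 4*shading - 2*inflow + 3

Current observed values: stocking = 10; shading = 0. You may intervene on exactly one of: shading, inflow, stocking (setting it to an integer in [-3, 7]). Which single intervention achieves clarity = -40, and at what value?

Intervening on shading: clarity = 4*shading - 157. Reaching -40 requires shading = 117/4, not an integer.
Intervening on inflow: clarity = -11*inflow - 14. Reaching -40 requires inflow = 26/11, not an integer.
Intervening on stocking: with other inputs at their observed values, clarity = -13*stocking - 27. Solving for -40 gives stocking = 1, within [-3, 7].

set stocking = 1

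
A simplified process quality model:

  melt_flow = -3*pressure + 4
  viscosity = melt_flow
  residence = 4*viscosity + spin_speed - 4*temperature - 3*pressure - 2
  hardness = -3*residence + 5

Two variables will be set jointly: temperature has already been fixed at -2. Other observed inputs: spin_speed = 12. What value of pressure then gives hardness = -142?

pressure = -1

With temperature held at -2:
Substituting into the viscosity equation gives viscosity = -3*pressure + 4.
residence becomes -15*pressure + 34.
So hardness = 45*pressure - 97.
Solve 45*pressure - 97 = -142: pressure = (-142 + 97) / 45 = -1.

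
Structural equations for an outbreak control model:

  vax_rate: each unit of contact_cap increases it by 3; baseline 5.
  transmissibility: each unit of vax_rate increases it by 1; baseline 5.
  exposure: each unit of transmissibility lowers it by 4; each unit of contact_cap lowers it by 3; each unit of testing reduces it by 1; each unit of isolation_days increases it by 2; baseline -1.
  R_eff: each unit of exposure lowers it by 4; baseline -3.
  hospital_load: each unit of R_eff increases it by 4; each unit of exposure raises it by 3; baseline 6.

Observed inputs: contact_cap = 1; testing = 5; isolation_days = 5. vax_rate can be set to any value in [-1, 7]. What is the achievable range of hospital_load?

Intervening on vax_rate fixes its value directly, overriding its dependence on contact_cap.
Substituting into the exposure equation gives exposure = -4*vax_rate - 19.
This gives R_eff = 16*vax_rate + 73.
This gives hospital_load = 52*vax_rate + 241.
Linear in vax_rate, so extremes are at the endpoints: vax_rate = -1 gives hospital_load = 189; vax_rate = 7 gives hospital_load = 605.

189 to 605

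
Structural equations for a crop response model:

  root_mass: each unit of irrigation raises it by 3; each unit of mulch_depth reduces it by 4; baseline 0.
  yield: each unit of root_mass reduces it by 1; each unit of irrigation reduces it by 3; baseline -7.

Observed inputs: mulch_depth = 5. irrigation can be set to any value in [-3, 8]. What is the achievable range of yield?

Substituting into the root_mass equation gives root_mass = 3*irrigation - 20.
Substituting into the yield equation gives yield = -6*irrigation + 13.
Linear in irrigation, so extremes are at the endpoints: irrigation = -3 gives yield = 31; irrigation = 8 gives yield = -35.

-35 to 31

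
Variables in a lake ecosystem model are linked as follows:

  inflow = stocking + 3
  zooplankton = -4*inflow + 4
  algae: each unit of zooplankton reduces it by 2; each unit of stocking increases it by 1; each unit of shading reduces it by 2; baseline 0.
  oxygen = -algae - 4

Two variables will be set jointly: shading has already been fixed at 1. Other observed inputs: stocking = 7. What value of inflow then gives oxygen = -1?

inflow = 0

With shading held at 1:
Intervening on inflow fixes its value directly, overriding its dependence on stocking.
Substituting into the algae equation gives algae = 8*inflow - 3.
Substituting into the oxygen equation gives oxygen = -8*inflow - 1.
Solve -8*inflow - 1 = -1: inflow = (-1 + 1) / -8 = 0.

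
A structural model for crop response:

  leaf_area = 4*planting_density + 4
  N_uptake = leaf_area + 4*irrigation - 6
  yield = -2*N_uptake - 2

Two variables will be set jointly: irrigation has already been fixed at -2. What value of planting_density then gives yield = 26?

planting_density = -1

With irrigation held at -2:
Substituting into the N_uptake equation gives N_uptake = 4*planting_density - 10.
So yield = -8*planting_density + 18.
Solve -8*planting_density + 18 = 26: planting_density = (26 - 18) / -8 = -1.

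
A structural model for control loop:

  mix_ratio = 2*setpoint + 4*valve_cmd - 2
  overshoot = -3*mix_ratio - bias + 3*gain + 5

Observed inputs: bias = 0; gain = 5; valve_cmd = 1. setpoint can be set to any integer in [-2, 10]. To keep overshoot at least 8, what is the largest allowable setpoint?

setpoint = 1

Substituting into the mix_ratio equation gives mix_ratio = 2*setpoint + 2.
Substituting into the overshoot equation gives overshoot = -6*setpoint + 14.
Require -6*setpoint + 14 ≥ 8, so setpoint ≤ 1.
The largest integer in [-2, 10] satisfying this is 1.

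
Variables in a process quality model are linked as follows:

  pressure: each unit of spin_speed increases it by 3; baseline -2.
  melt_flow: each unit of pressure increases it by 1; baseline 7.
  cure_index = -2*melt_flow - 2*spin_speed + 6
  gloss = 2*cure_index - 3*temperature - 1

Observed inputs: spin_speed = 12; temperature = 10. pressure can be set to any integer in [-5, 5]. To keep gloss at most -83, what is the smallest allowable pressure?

Intervening on pressure fixes its value directly, overriding its dependence on spin_speed.
Substituting into the cure_index equation gives cure_index = -2*pressure - 32.
Substituting into the gloss equation gives gloss = -4*pressure - 95.
Require -4*pressure - 95 ≤ -83, so pressure ≥ -3.
The smallest integer in [-5, 5] satisfying this is -3.

pressure = -3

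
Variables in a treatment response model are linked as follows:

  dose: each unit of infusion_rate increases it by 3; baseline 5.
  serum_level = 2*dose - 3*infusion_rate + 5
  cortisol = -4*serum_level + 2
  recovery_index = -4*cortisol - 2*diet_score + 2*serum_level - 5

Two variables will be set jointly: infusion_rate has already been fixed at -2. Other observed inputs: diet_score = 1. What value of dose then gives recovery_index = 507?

dose = 9

With infusion_rate held at -2:
Intervening on dose fixes its value directly, overriding its dependence on infusion_rate.
Substituting into the serum_level equation gives serum_level = 2*dose + 11.
So cortisol = -8*dose - 42.
recovery_index becomes 36*dose + 183.
Solve 36*dose + 183 = 507: dose = (507 - 183) / 36 = 9.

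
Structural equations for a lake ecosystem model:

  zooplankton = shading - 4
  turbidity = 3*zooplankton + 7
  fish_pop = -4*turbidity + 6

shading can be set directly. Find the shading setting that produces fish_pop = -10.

Substituting into the turbidity equation gives turbidity = 3*shading - 5.
Substituting into the fish_pop equation gives fish_pop = -12*shading + 26.
Solve -12*shading + 26 = -10: shading = (-10 - 26) / -12 = 3.

shading = 3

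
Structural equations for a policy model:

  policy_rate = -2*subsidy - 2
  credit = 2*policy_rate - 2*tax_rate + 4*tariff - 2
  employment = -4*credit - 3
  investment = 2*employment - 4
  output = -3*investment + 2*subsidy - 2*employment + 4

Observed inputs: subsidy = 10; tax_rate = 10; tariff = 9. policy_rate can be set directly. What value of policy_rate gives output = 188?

Intervening on policy_rate fixes its value directly, overriding its dependence on subsidy.
Substituting into the credit equation gives credit = 2*policy_rate + 14.
Substituting into the employment equation gives employment = -8*policy_rate - 59.
This gives investment = -16*policy_rate - 122.
Substituting into the output equation gives output = 64*policy_rate + 508.
Solve 64*policy_rate + 508 = 188: policy_rate = (188 - 508) / 64 = -5.

policy_rate = -5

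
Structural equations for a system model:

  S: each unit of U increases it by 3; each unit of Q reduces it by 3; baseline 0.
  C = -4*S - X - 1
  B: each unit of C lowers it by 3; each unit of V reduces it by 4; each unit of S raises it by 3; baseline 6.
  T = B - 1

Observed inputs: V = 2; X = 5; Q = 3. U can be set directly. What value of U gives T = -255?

Substituting into the S equation gives S = 3*U - 9.
C becomes -12*U + 30.
This gives B = 45*U - 119.
Substituting into the T equation gives T = 45*U - 120.
Solve 45*U - 120 = -255: U = (-255 + 120) / 45 = -3.

U = -3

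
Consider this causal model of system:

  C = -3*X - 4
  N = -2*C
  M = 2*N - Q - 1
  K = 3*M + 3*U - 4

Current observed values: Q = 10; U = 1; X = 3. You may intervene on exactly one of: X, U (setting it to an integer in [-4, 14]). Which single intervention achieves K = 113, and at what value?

Intervening on X: K = 36*X + 14. Reaching 113 requires X = 11/4, not an integer.
Intervening on U: with other inputs at their observed values, K = 3*U + 119. Solving for 113 gives U = -2, within [-4, 14].

set U = -2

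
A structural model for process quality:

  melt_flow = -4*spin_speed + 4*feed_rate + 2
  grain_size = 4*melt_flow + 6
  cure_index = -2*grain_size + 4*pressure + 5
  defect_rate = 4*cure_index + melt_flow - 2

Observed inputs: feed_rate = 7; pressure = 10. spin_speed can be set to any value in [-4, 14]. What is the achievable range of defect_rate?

-1296 to 936

Substituting into the melt_flow equation gives melt_flow = -4*spin_speed + 30.
grain_size becomes -16*spin_speed + 126.
Substituting into the cure_index equation gives cure_index = 32*spin_speed - 207.
Substituting into the defect_rate equation gives defect_rate = 124*spin_speed - 800.
Linear in spin_speed, so extremes are at the endpoints: spin_speed = -4 gives defect_rate = -1296; spin_speed = 14 gives defect_rate = 936.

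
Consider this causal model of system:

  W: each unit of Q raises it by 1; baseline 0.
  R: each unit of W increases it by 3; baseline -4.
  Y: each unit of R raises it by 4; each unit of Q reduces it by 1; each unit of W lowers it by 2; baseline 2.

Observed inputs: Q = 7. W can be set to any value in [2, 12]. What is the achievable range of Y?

Intervening on W fixes its value directly, overriding its dependence on Q.
Substituting into the Y equation gives Y = 10*W - 21.
Linear in W, so extremes are at the endpoints: W = 2 gives Y = -1; W = 12 gives Y = 99.

-1 to 99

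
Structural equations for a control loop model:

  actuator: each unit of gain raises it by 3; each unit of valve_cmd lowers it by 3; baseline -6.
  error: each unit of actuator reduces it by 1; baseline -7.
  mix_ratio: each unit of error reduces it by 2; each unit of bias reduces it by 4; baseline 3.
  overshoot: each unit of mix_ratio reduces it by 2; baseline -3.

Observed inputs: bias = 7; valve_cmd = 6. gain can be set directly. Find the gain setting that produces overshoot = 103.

Substituting into the actuator equation gives actuator = 3*gain - 24.
This gives error = -3*gain + 17.
Substituting into the mix_ratio equation gives mix_ratio = 6*gain - 59.
Substituting into the overshoot equation gives overshoot = -12*gain + 115.
Solve -12*gain + 115 = 103: gain = (103 - 115) / -12 = 1.

gain = 1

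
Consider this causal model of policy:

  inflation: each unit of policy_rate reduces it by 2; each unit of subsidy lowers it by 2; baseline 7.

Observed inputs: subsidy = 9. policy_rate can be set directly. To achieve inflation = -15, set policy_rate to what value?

Substituting into the inflation equation gives inflation = -2*policy_rate - 11.
Solve -2*policy_rate - 11 = -15: policy_rate = (-15 + 11) / -2 = 2.

policy_rate = 2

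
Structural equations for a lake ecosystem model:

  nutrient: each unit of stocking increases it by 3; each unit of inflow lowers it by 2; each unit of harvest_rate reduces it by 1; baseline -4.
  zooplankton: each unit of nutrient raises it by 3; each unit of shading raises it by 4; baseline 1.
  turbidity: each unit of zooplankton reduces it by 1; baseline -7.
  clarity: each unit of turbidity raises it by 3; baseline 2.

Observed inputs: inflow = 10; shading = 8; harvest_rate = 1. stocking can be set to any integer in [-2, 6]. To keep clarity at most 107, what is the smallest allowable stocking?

stocking = 0

Substituting into the nutrient equation gives nutrient = 3*stocking - 25.
Substituting into the zooplankton equation gives zooplankton = 9*stocking - 42.
turbidity becomes -9*stocking + 35.
Substituting into the clarity equation gives clarity = -27*stocking + 107.
Require -27*stocking + 107 ≤ 107, so stocking ≥ 0.
The smallest integer in [-2, 6] satisfying this is 0.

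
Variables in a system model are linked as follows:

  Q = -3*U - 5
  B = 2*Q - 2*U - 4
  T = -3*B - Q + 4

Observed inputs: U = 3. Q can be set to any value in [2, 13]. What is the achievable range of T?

Intervening on Q fixes its value directly, overriding its dependence on U.
Substituting into the B equation gives B = 2*Q - 10.
Substituting into the T equation gives T = -7*Q + 34.
Linear in Q, so extremes are at the endpoints: Q = 2 gives T = 20; Q = 13 gives T = -57.

-57 to 20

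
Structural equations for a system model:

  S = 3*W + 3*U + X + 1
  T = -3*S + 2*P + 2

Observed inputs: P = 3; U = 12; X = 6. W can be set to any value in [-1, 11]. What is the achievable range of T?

Substituting into the S equation gives S = 3*W + 43.
So T = -9*W - 121.
Linear in W, so extremes are at the endpoints: W = -1 gives T = -112; W = 11 gives T = -220.

-220 to -112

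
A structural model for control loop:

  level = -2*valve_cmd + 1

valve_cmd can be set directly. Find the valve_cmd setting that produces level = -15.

valve_cmd = 8

Solve -2*valve_cmd + 1 = -15: valve_cmd = (-15 - 1) / -2 = 8.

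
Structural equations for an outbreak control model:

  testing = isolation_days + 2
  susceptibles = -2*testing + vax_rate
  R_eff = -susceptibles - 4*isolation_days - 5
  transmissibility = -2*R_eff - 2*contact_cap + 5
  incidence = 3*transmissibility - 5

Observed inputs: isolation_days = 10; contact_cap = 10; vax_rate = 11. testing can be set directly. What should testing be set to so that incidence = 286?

testing = 0

Intervening on testing fixes its value directly, overriding its dependence on isolation_days.
Substituting into the susceptibles equation gives susceptibles = -2*testing + 11.
So R_eff = 2*testing - 56.
Substituting into the transmissibility equation gives transmissibility = -4*testing + 97.
This gives incidence = -12*testing + 286.
Solve -12*testing + 286 = 286: testing = (286 - 286) / -12 = 0.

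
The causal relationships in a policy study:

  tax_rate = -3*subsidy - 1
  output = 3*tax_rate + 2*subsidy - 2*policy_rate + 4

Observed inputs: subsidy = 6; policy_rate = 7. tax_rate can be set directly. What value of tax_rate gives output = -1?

Intervening on tax_rate fixes its value directly, overriding its dependence on subsidy.
Substituting into the output equation gives output = 3*tax_rate + 2.
Solve 3*tax_rate + 2 = -1: tax_rate = (-1 - 2) / 3 = -1.

tax_rate = -1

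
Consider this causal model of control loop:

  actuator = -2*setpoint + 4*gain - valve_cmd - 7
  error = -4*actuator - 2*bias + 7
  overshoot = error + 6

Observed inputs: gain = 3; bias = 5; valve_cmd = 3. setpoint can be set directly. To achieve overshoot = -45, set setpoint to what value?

Substituting into the actuator equation gives actuator = -2*setpoint + 2.
Substituting into the error equation gives error = 8*setpoint - 11.
Substituting into the overshoot equation gives overshoot = 8*setpoint - 5.
Solve 8*setpoint - 5 = -45: setpoint = (-45 + 5) / 8 = -5.

setpoint = -5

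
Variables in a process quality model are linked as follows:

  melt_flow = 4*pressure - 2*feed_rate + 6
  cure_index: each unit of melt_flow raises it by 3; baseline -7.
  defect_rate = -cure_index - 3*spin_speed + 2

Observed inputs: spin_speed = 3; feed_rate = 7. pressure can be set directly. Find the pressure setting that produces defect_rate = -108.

pressure = 11

Substituting into the melt_flow equation gives melt_flow = 4*pressure - 8.
So cure_index = 12*pressure - 31.
Substituting into the defect_rate equation gives defect_rate = -12*pressure + 24.
Solve -12*pressure + 24 = -108: pressure = (-108 - 24) / -12 = 11.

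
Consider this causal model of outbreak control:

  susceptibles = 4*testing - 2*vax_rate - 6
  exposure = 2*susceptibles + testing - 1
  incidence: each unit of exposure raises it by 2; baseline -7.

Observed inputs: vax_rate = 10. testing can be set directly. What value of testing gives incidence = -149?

Substituting into the susceptibles equation gives susceptibles = 4*testing - 26.
Substituting into the exposure equation gives exposure = 9*testing - 53.
Substituting into the incidence equation gives incidence = 18*testing - 113.
Solve 18*testing - 113 = -149: testing = (-149 + 113) / 18 = -2.

testing = -2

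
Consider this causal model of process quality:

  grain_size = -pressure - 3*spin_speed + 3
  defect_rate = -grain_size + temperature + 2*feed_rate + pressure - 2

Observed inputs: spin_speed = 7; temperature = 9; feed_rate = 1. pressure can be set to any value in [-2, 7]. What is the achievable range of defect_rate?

23 to 41

Substituting into the grain_size equation gives grain_size = -pressure - 18.
Substituting into the defect_rate equation gives defect_rate = 2*pressure + 27.
Linear in pressure, so extremes are at the endpoints: pressure = -2 gives defect_rate = 23; pressure = 7 gives defect_rate = 41.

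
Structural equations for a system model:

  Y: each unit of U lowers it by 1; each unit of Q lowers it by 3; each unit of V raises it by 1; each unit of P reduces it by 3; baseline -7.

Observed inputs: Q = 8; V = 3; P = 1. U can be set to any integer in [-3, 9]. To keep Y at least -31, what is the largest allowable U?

Substituting into the Y equation gives Y = -U - 31.
Require -U - 31 ≥ -31, so U ≤ 0.
The largest integer in [-3, 9] satisfying this is 0.

U = 0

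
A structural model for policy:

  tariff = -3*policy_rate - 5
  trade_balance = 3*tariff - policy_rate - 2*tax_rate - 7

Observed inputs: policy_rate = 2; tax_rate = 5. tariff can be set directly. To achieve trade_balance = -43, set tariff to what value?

Intervening on tariff fixes its value directly, overriding its dependence on policy_rate.
Substituting into the trade_balance equation gives trade_balance = 3*tariff - 19.
Solve 3*tariff - 19 = -43: tariff = (-43 + 19) / 3 = -8.

tariff = -8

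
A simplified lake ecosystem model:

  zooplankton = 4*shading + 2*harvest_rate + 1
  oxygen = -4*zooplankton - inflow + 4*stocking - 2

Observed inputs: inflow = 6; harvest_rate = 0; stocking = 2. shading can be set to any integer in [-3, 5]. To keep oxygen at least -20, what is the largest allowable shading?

Substituting into the zooplankton equation gives zooplankton = 4*shading + 1.
So oxygen = -16*shading - 4.
Require -16*shading - 4 ≥ -20, so shading ≤ 1.
The largest integer in [-3, 5] satisfying this is 1.

shading = 1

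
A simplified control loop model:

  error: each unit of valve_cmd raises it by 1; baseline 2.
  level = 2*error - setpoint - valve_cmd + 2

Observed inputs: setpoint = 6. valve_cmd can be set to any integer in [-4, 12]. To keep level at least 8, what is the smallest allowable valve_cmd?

valve_cmd = 8

Substituting into the level equation gives level = valve_cmd.
Require valve_cmd ≥ 8, so valve_cmd ≥ 8.
The smallest integer in [-4, 12] satisfying this is 8.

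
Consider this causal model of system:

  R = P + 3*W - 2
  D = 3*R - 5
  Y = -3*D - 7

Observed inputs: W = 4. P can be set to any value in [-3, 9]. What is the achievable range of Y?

-163 to -55

Substituting into the R equation gives R = P + 10.
Substituting into the D equation gives D = 3*P + 25.
Substituting into the Y equation gives Y = -9*P - 82.
Linear in P, so extremes are at the endpoints: P = -3 gives Y = -55; P = 9 gives Y = -163.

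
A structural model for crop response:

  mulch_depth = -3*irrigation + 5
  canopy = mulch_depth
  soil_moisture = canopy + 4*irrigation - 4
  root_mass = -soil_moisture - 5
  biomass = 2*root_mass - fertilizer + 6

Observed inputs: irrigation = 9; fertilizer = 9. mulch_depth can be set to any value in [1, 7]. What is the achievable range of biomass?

Intervening on mulch_depth fixes its value directly, overriding its dependence on irrigation.
Substituting into the soil_moisture equation gives soil_moisture = mulch_depth + 32.
Substituting into the root_mass equation gives root_mass = -mulch_depth - 37.
So biomass = -2*mulch_depth - 77.
Linear in mulch_depth, so extremes are at the endpoints: mulch_depth = 1 gives biomass = -79; mulch_depth = 7 gives biomass = -91.

-91 to -79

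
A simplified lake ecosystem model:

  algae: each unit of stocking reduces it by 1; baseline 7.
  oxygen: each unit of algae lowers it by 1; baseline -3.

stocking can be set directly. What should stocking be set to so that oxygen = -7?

Substituting into the oxygen equation gives oxygen = stocking - 10.
Solve stocking - 10 = -7: stocking = (-7 + 10) / 1 = 3.

stocking = 3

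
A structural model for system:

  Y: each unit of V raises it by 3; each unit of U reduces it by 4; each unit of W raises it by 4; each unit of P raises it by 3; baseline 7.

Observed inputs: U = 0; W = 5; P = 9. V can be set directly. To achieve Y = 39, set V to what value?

V = -5

Substituting into the Y equation gives Y = 3*V + 54.
Solve 3*V + 54 = 39: V = (39 - 54) / 3 = -5.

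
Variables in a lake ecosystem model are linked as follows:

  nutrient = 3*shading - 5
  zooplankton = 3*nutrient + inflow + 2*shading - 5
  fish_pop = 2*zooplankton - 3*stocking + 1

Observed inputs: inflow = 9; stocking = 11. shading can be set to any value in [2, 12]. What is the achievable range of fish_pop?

-10 to 210

Substituting into the zooplankton equation gives zooplankton = 11*shading - 11.
fish_pop becomes 22*shading - 54.
Linear in shading, so extremes are at the endpoints: shading = 2 gives fish_pop = -10; shading = 12 gives fish_pop = 210.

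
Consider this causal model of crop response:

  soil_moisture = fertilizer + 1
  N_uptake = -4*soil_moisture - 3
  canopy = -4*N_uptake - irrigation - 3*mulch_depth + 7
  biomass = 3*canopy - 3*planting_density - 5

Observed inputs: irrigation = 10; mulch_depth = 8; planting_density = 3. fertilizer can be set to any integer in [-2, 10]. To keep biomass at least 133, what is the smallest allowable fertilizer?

fertilizer = 3

Substituting into the N_uptake equation gives N_uptake = -4*fertilizer - 7.
So canopy = 16*fertilizer + 1.
Substituting into the biomass equation gives biomass = 48*fertilizer - 11.
Require 48*fertilizer - 11 ≥ 133, so fertilizer ≥ 3.
The smallest integer in [-2, 10] satisfying this is 3.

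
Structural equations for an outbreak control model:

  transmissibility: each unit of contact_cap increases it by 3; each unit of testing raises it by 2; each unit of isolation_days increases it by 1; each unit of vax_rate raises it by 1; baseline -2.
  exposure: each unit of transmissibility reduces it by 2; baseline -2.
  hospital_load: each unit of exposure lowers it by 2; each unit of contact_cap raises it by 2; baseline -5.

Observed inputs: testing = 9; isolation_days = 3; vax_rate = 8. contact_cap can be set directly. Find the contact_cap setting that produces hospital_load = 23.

contact_cap = -6

Substituting into the transmissibility equation gives transmissibility = 3*contact_cap + 27.
Substituting into the exposure equation gives exposure = -6*contact_cap - 56.
So hospital_load = 14*contact_cap + 107.
Solve 14*contact_cap + 107 = 23: contact_cap = (23 - 107) / 14 = -6.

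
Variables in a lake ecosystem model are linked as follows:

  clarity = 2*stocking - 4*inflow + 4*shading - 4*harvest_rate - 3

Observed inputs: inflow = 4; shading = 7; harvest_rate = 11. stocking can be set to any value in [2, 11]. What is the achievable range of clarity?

Substituting into the clarity equation gives clarity = 2*stocking - 35.
Linear in stocking, so extremes are at the endpoints: stocking = 2 gives clarity = -31; stocking = 11 gives clarity = -13.

-31 to -13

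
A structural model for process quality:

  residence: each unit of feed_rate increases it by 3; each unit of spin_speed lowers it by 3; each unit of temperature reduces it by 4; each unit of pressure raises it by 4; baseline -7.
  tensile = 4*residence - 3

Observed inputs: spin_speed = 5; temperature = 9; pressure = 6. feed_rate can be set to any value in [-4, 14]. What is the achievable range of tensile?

Substituting into the residence equation gives residence = 3*feed_rate - 34.
tensile becomes 12*feed_rate - 139.
Linear in feed_rate, so extremes are at the endpoints: feed_rate = -4 gives tensile = -187; feed_rate = 14 gives tensile = 29.

-187 to 29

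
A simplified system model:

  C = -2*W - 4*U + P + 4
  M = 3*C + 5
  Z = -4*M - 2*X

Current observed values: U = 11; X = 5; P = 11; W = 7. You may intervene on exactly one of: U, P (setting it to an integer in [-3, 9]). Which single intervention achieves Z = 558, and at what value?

set P = 5

Intervening on U: Z = 48*U - 42. Reaching 558 requires U = 25/2, not an integer.
Intervening on P: with other inputs at their observed values, Z = -12*P + 618. Solving for 558 gives P = 5, within [-3, 9].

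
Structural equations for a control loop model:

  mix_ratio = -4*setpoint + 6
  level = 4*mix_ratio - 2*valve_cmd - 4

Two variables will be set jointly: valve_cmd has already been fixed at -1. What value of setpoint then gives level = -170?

setpoint = 12

With valve_cmd held at -1:
Substituting into the level equation gives level = -16*setpoint + 22.
Solve -16*setpoint + 22 = -170: setpoint = (-170 - 22) / -16 = 12.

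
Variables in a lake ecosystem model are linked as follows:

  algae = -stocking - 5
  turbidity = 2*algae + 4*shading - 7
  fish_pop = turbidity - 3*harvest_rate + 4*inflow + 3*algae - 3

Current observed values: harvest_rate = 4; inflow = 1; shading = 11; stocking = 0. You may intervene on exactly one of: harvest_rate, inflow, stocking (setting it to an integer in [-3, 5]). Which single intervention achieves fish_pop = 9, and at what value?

set inflow = 3

Intervening on harvest_rate: fish_pop = -3*harvest_rate + 13. Reaching 9 requires harvest_rate = 4/3, not an integer.
Intervening on inflow: with other inputs at their observed values, fish_pop = 4*inflow - 3. Solving for 9 gives inflow = 3, within [-3, 5].
Intervening on stocking: fish_pop = -5*stocking + 1. Reaching 9 requires stocking = -8/5, not an integer.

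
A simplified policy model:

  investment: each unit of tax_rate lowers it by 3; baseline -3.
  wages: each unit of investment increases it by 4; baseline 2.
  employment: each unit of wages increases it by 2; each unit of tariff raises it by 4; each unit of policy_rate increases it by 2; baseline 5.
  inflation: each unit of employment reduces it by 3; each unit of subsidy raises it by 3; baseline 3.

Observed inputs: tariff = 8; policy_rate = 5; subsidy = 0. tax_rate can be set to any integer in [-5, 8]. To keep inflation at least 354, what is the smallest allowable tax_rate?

Substituting into the wages equation gives wages = -12*tax_rate - 10.
Substituting into the employment equation gives employment = -24*tax_rate + 27.
This gives inflation = 72*tax_rate - 78.
Require 72*tax_rate - 78 ≥ 354, so tax_rate ≥ 6.
The smallest integer in [-5, 8] satisfying this is 6.

tax_rate = 6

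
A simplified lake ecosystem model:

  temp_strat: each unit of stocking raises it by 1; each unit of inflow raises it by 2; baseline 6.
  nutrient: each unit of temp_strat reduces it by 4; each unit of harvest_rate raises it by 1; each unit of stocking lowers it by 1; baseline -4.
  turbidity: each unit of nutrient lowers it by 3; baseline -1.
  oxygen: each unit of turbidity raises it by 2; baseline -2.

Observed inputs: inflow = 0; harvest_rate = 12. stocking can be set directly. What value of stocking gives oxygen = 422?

Substituting into the temp_strat equation gives temp_strat = stocking + 6.
Substituting into the nutrient equation gives nutrient = -5*stocking - 16.
So turbidity = 15*stocking + 47.
oxygen becomes 30*stocking + 92.
Solve 30*stocking + 92 = 422: stocking = (422 - 92) / 30 = 11.

stocking = 11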